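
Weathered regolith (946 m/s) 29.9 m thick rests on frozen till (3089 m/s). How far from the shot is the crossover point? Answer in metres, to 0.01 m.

82.06 m

θ_c = arcsin(946/3089) = 17.83°, so cos θ_c = 0.9520 and tᵢ = 2h cos θ_c/V₁ = 0.0602 s.
At crossover x/V₁ = x/V₂ + tᵢ ⇒ x = tᵢ/(1/V₁ − 1/V₂) = 0.06018/(1.0571e-03 − 3.2373e-04) = 82.06 m.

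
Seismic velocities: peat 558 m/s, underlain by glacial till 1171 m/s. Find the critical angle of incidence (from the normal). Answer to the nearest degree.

Critical incidence: sin θ_c = V₁/V₂ = 558/1171 = 0.4765.
θ_c = arcsin 0.4765 = 28.46°.

28°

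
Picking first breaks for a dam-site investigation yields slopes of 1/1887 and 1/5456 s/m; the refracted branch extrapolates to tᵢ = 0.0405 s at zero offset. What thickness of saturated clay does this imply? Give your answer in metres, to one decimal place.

θ_c = arcsin(1887/5456) = 20.23°; cos θ_c = 0.9383.
tᵢ = 2h cos θ_c/V₁ ⇒ h = tᵢ·V₁/(2 cos θ_c) = 0.0405·1887/(2·0.9383) = 40.73 m.

40.7 m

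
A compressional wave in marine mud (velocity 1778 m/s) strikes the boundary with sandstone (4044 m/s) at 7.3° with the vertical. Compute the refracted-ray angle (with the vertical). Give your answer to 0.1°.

16.8°

Snell's law: sin θ₂ = (V₂/V₁)·sin θ₁ = (4044/1778)·sin 7.3° = 0.2890.
θ₂ = arcsin 0.2890 = 16.80° from the normal.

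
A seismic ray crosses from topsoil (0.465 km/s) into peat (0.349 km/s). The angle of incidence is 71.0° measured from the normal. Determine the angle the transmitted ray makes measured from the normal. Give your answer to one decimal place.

45.2°

Snell's law: sin θ₂ = (V₂/V₁)·sin θ₁ = (0.349/0.465)·sin 71.0° = 0.7096.
θ₂ = sin⁻¹(0.7096) = 45.21° (from vertical).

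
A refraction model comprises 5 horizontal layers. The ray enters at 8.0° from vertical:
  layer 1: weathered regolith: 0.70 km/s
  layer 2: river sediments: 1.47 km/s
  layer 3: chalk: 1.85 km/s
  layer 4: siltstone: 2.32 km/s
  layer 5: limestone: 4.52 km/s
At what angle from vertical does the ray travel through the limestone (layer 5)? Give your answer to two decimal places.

63.98°

Ray parameter p = sin 8.0° / 0.70 = 1.9882e-01 s/km.
sin θ_5 = p·V_5 = 1.9882e-01 × 4.52 = 0.8987.
θ_5 = arcsin 0.8987 = 63.98°.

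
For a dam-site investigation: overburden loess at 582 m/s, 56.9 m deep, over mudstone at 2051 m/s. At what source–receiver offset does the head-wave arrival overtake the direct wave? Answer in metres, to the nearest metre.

θ_c = arcsin(582/2051) = 16.48°, so cos θ_c = 0.9589 and tᵢ = 2h cos θ_c/V₁ = 0.1875 s.
At crossover x/V₁ = x/V₂ + tᵢ ⇒ x = tᵢ/(1/V₁ − 1/V₂) = 0.18750/(1.7182e-03 − 4.8757e-04) = 152.36 m.

152 m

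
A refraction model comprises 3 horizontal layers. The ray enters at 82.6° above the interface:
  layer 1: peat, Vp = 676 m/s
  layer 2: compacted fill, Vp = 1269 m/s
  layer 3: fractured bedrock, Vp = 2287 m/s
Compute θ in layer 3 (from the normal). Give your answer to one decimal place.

25.8°

From the normal: θ₁ = 90° − 82.6° = 7.4°.
Ray parameter p = sin 7.4° / 676 = 1.9053e-04 s/m.
sin θ_3 = p·V_3 = 1.9053e-04 × 2287 = 0.4357.
θ_3 = 25.83° from the vertical.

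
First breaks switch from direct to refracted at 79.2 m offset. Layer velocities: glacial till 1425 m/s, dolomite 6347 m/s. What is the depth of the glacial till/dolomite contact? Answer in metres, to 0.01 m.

x_cross = 2h·√((V₂+V₁)/(V₂−V₁)) → h = x_cross / (2·√((V₂+V₁)/(V₂−V₁))).
√((V₂+V₁)/(V₂−V₁)) = √((6347+1425)/(6347−1425)) = 1.2566.
h = 79.2 / (2·1.2566) = 31.51 m.

31.51 m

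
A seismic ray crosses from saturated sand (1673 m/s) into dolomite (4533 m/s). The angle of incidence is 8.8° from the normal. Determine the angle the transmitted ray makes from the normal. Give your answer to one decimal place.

24.5°

Snell's law: sin θ₂ = (V₂/V₁)·sin θ₁ = (4533/1673)·sin 8.8° = 0.4145.
θ₂ = sin⁻¹(0.4145) = 24.49° (from vertical).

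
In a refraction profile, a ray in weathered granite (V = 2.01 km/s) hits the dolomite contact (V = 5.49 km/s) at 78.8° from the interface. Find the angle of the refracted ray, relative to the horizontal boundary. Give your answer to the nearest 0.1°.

Angle from the normal: 90° − 78.8° = 11.2°.
sin θ₁/V₁ = sin θ₂/V₂ ⇒ sin θ₂ = 5.49·sin 11.2°/2.01 = 5.49·0.1942/2.01 = 0.5305.
θ₂ = arcsin 0.5305 = 32.04° from the normal.
From the interface: 90° − 32.04° = 57.96°.

58.0°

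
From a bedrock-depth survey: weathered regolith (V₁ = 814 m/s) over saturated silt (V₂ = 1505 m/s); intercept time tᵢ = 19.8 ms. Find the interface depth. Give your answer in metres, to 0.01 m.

h = tᵢ·V₁·V₂ / (2·√(V₂²−V₁²)).
√(V₂²−V₁²) = √(1505² − 814²) = 1265.9 m/s.
h = 0.0198 s × 814 × 1505 / (2 × 1265.9) = 9.58 m.

9.58 m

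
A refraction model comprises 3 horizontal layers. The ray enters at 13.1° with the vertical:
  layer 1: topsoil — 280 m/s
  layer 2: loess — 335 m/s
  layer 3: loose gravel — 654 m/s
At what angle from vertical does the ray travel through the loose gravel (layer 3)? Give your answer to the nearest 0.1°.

32.0°

Ray parameter p = sin 13.1° / 280 = 8.0947e-04 s/m.
sin θ_3 = p·V_3 = 8.0947e-04 × 654 = 0.5294.
θ_3 = 31.96° from the vertical.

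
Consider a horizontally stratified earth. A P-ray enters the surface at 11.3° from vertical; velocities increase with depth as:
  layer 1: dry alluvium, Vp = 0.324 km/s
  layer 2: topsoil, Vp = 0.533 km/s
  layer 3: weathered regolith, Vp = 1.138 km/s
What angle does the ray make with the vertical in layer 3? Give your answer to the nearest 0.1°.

Ray parameter p = sin 11.3° / 0.324 = 6.0477e-01 s/km.
sin θ_3 = p·V_3 = 6.0477e-01 × 1.138 = 0.6882.
θ_3 = 43.49° from the vertical.

43.5°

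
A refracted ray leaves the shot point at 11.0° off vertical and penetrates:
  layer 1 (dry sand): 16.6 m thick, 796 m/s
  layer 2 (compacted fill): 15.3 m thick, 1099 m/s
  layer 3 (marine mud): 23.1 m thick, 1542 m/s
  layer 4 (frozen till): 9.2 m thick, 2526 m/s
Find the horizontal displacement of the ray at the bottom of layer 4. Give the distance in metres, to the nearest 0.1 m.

Apply Snell's law at each interface; in layer i the horizontal offset is hᵢ·tan θᵢ.
Layer 1: θ = 11.00°; offset = 16.6·tan 11.00° = 3.227 m.
Layer 2: sin θ = 1099·sin 11.0°/796 = 0.2634, θ = 15.27°; offset = 15.3·tan 15.27° = 4.178 m.
Layer 3: sin θ = 1542·sin 11.0°/796 = 0.3696, θ = 21.69°; offset = 23.1·tan 21.69° = 9.189 m.
Layer 4: sin θ = 2526·sin 11.0°/796 = 0.6055, θ = 37.27°; offset = 9.2·tan 37.27° = 7.000 m.
Σ offsets = 23.594 m.

23.6 m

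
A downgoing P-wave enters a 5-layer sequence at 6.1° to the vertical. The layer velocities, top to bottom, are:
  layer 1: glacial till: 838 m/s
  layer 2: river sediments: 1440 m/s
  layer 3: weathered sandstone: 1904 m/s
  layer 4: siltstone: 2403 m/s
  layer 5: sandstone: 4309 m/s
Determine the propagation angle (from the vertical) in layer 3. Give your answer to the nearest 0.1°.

14.0°

Snell's law across each interface conserves sin θ / V, so sin θ_3 = V_3·sin θ₁/V₁.
sin θ_3 = 1904 × sin 6.1° / 838 = 0.2414.
θ_3 = arcsin 0.2414 = 13.97°.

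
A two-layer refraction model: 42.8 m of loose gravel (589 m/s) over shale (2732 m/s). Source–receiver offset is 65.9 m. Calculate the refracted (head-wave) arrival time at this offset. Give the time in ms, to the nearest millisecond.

166 ms

t = x/V₂ + 2h·√(V₂²−V₁²)/(V₁V₂).
√(V₂²−V₁²) = √(2732²−589²) = 2667.8 m/s; delay term = 2·42.8·2667.8/(589·2732) = 0.14191 s.
t = 65.9/2732 + 0.14191 = 0.16603 s.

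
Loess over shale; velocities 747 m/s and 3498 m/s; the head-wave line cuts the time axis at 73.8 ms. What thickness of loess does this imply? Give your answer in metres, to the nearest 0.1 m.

h = tᵢ·V₁·V₂ / (2·√(V₂²−V₁²)).
√(V₂²−V₁²) = √(3498² − 747²) = 3417.3 m/s.
h = 0.0738 s × 747 × 3498 / (2 × 3417.3) = 28.22 m.

28.2 m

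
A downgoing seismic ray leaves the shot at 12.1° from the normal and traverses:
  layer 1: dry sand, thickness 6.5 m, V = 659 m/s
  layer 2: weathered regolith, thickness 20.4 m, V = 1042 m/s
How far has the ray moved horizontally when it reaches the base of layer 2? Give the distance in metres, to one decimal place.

p = sin θ₁/V₁ = sin 12.1°/659 = 3.1809e-04 s/m is conserved through the stack.
Layer 1: θ = 12.10°; offset = 6.5·tan 12.10° = 1.393 m.
Layer 2: sin θ = p·1042 = 0.3314 → θ = 19.36°; offset = 20.4·tan 19.36° = 7.167 m.
Σ offsets = 8.560 m.

8.6 m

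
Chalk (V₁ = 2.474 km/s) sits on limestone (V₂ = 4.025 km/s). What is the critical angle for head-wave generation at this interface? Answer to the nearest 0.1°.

37.9°

At critical incidence the refracted ray runs along the interface (θ₂ = 90°), so sin θ_c = V₁/V₂.
θ_c = arcsin(2.474/4.025) = arcsin 0.6147 = 37.93°.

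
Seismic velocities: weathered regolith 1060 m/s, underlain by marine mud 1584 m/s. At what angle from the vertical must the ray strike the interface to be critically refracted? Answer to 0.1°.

42.0°

At critical incidence the refracted ray runs along the interface (θ₂ = 90°), so sin θ_c = V₁/V₂.
θ_c = arcsin(1060/1584) = arcsin 0.6692 = 42.00°.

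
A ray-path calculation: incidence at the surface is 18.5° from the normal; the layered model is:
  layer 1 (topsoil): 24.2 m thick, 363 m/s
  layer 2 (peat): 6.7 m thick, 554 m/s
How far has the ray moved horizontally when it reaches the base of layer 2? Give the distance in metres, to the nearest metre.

12 m

p = sin θ₁/V₁ = sin 18.5°/363 = 8.7412e-04 s/m is conserved through the stack.
Layer 1: θ = 18.50°; offset = 24.2·tan 18.50° = 8.097 m.
Layer 2: sin θ = p·554 = 0.4843 → θ = 28.96°; offset = 6.7·tan 28.96° = 3.708 m.
Total horizontal offset = 11.806 m.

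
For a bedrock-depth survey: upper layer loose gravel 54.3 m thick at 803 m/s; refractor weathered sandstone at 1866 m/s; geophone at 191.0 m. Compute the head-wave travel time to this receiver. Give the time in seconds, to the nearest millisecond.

0.224 s

t = x/V₂ + 2h·√(V₂²−V₁²)/(V₁V₂).
√(V₂²−V₁²) = √(1866²−803²) = 1684.4 m/s; delay term = 2·54.3·1684.4/(803·1866) = 0.12208 s.
t = 191.0/1866 + 0.12208 = 0.22444 s.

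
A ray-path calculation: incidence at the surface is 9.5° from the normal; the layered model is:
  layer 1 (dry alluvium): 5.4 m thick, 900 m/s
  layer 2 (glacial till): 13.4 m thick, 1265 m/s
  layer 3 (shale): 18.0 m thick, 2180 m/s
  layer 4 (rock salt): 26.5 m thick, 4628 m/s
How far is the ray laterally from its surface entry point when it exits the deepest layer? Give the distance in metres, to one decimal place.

Apply Snell's law at each interface; in layer i the horizontal offset is hᵢ·tan θᵢ.
Layer 1: θ = 9.50°; offset = 5.4·tan 9.50° = 0.904 m.
Layer 2: sin θ = 1265·sin 9.5°/900 = 0.2320, θ = 13.41°; offset = 13.4·tan 13.41° = 3.196 m.
Layer 3: sin θ = 2180·sin 9.5°/900 = 0.3998, θ = 23.56°; offset = 18.0·tan 23.56° = 7.851 m.
Layer 4: sin θ = 4628·sin 9.5°/900 = 0.8487, θ = 58.07°; offset = 26.5·tan 58.07° = 42.527 m.
Σ offsets = 54.478 m.

54.5 m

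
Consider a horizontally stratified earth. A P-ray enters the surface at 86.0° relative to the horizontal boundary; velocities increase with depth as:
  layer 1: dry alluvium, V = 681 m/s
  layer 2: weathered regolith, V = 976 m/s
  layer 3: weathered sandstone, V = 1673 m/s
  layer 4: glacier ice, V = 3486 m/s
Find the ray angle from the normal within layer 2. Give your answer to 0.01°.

5.74°

From the normal: θ₁ = 90° − 86.0° = 4.0°.
Ray parameter p = sin 4.0° / 681 = 1.0243e-04 s/m.
sin θ_2 = p·V_2 = 1.0243e-04 × 976 = 0.1000.
θ_2 = 5.74° from the vertical.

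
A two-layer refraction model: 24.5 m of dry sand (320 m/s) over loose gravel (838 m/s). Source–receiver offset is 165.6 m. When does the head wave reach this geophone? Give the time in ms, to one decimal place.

θ_c = arcsin(V₁/V₂) = arcsin(320/838) = 22.45°, cos θ_c = 0.9242.
Intercept time tᵢ = 2h cos θ_c / V₁ = 2·24.5·0.9242/320 = 0.14152 s.
t = x/V₂ + tᵢ = 165.6/838 + 0.14152 = 0.33913 s.

339.1 ms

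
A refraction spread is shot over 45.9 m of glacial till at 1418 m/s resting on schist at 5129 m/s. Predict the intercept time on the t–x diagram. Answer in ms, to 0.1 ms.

62.2 ms

θ_c = arcsin(V₁/V₂) = arcsin(1418/5129) = 16.05°; cos θ_c = 0.9610.
tᵢ = 2h·cos θ_c / V₁ = 2·45.9·0.9610 / 1418 = 0.06222 s.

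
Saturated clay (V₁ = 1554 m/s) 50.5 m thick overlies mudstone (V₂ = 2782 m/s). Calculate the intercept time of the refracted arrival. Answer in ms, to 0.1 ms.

53.9 ms

tᵢ = 2h·√(V₂²−V₁²)/(V₁V₂).
√(V₂²−V₁²) = √(2782²−1554²) = 2307.5 m/s.
tᵢ = 2·50.5·2307.5/(1554·2782) = 0.05391 s.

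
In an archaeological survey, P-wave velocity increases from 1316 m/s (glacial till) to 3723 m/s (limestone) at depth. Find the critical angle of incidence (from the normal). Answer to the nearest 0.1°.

20.7°

Critical incidence: sin θ_c = V₁/V₂ = 1316/3723 = 0.3535.
θ_c = arcsin 0.3535 = 20.70°.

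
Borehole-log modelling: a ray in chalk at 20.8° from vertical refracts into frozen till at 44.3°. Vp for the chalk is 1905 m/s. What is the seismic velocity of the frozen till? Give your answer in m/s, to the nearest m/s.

3747 m/s

Snell's law: sin 20.8°/V₁ = sin 44.3°/V₂.
V₂ = V₁·sin 44.3°/sin 20.8° = 1905 × 1.9668 = 3746.71 m/s.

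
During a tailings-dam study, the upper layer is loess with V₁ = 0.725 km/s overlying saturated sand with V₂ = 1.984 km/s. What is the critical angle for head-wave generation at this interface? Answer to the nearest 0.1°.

21.4°

At critical incidence the refracted ray runs along the interface (θ₂ = 90°), so sin θ_c = V₁/V₂.
θ_c = arcsin(0.725/1.984) = arcsin 0.3654 = 21.43°.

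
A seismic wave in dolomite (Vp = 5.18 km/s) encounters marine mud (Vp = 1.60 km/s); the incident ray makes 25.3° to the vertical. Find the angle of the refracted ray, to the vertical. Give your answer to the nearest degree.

sin θ₁/V₁ = sin θ₂/V₂ ⇒ sin θ₂ = 1.60·sin 25.3°/5.18 = 1.60·0.4274/5.18 = 0.1320.
θ₂ = arcsin 0.1320 = 7.59° from the normal.

8°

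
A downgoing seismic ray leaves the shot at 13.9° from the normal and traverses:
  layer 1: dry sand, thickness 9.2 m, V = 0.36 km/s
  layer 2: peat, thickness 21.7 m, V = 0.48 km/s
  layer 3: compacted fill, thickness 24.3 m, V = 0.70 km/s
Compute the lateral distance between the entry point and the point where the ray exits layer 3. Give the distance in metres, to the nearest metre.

p = sin θ₁/V₁ = sin 13.9°/0.36 = 6.6730e-01 s/km is conserved through the stack.
Layer 1: θ = 13.90°; offset = 9.2·tan 13.90° = 2.277 m.
Layer 2: sin θ = p·0.48 = 0.3203 → θ = 18.68°; offset = 21.7·tan 18.68° = 7.337 m.
Layer 3: sin θ = p·0.70 = 0.4671 → θ = 27.85°; offset = 24.3·tan 27.85° = 12.837 m.
Total horizontal offset = 22.451 m.

22 m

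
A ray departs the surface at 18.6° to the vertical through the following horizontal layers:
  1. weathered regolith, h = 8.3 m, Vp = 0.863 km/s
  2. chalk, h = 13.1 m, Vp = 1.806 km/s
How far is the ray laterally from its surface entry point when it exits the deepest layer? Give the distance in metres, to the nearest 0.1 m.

Apply Snell's law at each interface; in layer i the horizontal offset is hᵢ·tan θᵢ.
Layer 1: θ = 18.60°; offset = 8.3·tan 18.60° = 2.793 m.
Layer 2: sin θ = 1.806·sin 18.6°/0.863 = 0.6675, θ = 41.87°; offset = 13.1·tan 41.87° = 11.743 m.
Total horizontal offset = 14.536 m.

14.5 m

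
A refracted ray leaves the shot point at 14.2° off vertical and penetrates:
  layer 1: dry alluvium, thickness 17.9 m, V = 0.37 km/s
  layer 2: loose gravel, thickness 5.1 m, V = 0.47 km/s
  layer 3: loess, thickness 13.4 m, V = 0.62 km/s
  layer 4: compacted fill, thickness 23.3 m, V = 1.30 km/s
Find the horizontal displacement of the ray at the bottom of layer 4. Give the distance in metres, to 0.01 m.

Ray parameter p = sin 14.2° / 0.37 km/s = 6.6299e-01 s/km.
Layer 1: θ = 14.20°; offset = 17.9·tan 14.20° = 4.5294 m.
Layer 2: sin θ = p·0.47 = 0.3116 → θ = 18.16°; offset = 5.1·tan 18.16° = 1.6725 m.
Layer 3: sin θ = p·0.62 = 0.4111 → θ = 24.27°; offset = 13.4·tan 24.27° = 6.0422 m.
Layer 4: sin θ = p·1.30 = 0.8619 → θ = 59.53°; offset = 23.3·tan 59.53° = 39.6022 m.
Total horizontal offset = 51.8463 m.

51.85 m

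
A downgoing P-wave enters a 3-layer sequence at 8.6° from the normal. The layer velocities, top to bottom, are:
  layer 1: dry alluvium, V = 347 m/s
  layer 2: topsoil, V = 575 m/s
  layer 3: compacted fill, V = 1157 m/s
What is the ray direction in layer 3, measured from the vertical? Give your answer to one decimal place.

29.9°

Snell's law across each interface conserves sin θ / V, so sin θ_3 = V_3·sin θ₁/V₁.
sin θ_3 = 1157 × sin 8.6° / 347 = 0.4986.
θ_3 = 29.91° from the vertical.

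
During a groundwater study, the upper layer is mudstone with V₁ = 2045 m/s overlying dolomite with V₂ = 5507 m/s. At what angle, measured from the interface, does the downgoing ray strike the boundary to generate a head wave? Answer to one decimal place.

68.2°

At critical incidence the refracted ray runs along the interface (θ₂ = 90°), so sin θ_c = V₁/V₂.
θ_c = arcsin(2045/5507) = arcsin 0.3713 = 21.80°.
Measured from the interface: 90° − 21.80° = 68.20°.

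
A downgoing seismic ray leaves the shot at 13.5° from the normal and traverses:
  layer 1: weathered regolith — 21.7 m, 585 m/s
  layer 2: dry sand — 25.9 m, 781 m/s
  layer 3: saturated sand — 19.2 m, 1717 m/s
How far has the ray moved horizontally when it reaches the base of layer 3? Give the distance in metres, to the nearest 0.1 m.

31.8 m

Ray parameter p = sin 13.5° / 585 m/s = 3.9905e-04 s/m.
Layer 1: θ = 13.50°; offset = 21.7·tan 13.50° = 5.210 m.
Layer 2: sin θ = p·781 = 0.3117 → θ = 18.16°; offset = 25.9·tan 18.16° = 8.495 m.
Layer 3: sin θ = p·1717 = 0.6852 → θ = 43.25°; offset = 19.2·tan 43.25° = 18.061 m.
Σ offsets = 31.766 m.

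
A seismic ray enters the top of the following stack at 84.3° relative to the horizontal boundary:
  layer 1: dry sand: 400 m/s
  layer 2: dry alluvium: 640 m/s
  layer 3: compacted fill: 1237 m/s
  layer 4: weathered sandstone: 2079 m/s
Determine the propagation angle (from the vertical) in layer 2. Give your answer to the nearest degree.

From the normal: θ₁ = 90° − 84.3° = 5.7°.
Ray parameter p = sin 5.7° / 400 = 2.4830e-04 s/m.
sin θ_2 = p·V_2 = 2.4830e-04 × 640 = 0.1589.
θ_2 = 9.14° from the vertical.

9°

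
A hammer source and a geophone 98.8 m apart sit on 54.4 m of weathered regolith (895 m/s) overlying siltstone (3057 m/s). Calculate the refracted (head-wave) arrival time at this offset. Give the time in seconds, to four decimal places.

0.1486 s

t = x/V₂ + 2h·√(V₂²−V₁²)/(V₁V₂).
√(V₂²−V₁²) = √(3057²−895²) = 2923.1 m/s; delay term = 2·54.4·2923.1/(895·3057) = 0.11624 s.
t = 98.8/3057 + 0.11624 = 0.14856 s.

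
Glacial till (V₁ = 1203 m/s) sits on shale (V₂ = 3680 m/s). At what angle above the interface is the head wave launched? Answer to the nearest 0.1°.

Critical incidence: sin θ_c = V₁/V₂ = 1203/3680 = 0.3269.
θ_c = arcsin 0.3269 = 19.08°.
Measured from the interface: 90° − 19.08° = 70.92°.

70.9°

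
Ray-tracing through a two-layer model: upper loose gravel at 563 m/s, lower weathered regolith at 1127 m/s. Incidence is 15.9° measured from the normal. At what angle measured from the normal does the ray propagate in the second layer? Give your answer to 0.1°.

sin θ₁/V₁ = sin θ₂/V₂ ⇒ sin θ₂ = 1127·sin 15.9°/563 = 1127·0.2740/563 = 0.5484.
θ₂ = arcsin 0.5484 = 33.26° from the normal.

33.3°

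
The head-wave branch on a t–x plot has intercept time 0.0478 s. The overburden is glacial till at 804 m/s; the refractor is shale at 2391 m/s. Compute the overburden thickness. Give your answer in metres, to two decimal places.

20.40 m

h = tᵢ·V₁·V₂ / (2·√(V₂²−V₁²)).
√(V₂²−V₁²) = √(2391² − 804²) = 2251.8 m/s.
h = 0.0478 s × 804 × 2391 / (2 × 2251.8) = 20.40 m.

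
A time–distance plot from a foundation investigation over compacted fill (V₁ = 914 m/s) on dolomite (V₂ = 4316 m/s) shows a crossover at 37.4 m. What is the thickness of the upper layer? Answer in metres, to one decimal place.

h = (x_cross/2)·√((V₂−V₁)/(V₂+V₁)).
(V₂−V₁)/(V₂+V₁) = (4316−914)/(4316+914) = 0.6505; √ = 0.8065.
h = (37.4/2)·0.8065 = 15.08 m.

15.1 m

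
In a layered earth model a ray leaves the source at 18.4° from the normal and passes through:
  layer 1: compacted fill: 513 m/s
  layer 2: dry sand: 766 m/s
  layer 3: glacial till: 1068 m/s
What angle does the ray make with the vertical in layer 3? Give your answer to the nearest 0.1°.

41.1°

Ray parameter p = sin 18.4° / 513 = 6.1530e-04 s/m.
sin θ_3 = p·V_3 = 6.1530e-04 × 1068 = 0.6571.
θ_3 = arcsin 0.6571 = 41.08°.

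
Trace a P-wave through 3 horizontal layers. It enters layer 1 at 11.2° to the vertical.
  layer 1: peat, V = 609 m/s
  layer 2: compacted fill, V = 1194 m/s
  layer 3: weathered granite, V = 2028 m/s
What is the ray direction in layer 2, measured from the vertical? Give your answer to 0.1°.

22.4°

Ray parameter p = sin 11.2° / 609 = 3.1894e-04 s/m.
sin θ_2 = p·V_2 = 3.1894e-04 × 1194 = 0.3808.
θ_2 = arcsin 0.3808 = 22.38°.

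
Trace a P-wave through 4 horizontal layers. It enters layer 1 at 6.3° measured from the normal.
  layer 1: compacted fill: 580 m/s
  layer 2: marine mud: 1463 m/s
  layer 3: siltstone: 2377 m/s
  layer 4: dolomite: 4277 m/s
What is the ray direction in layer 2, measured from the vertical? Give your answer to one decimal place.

Snell's law across each interface conserves sin θ / V, so sin θ_2 = V_2·sin θ₁/V₁.
sin θ_2 = 1463 × sin 6.3° / 580 = 0.2768.
θ_2 = 16.07° from the vertical.

16.1°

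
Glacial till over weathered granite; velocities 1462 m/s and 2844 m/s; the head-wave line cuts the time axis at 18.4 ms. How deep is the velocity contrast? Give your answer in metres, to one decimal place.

h = tᵢ·V₁·V₂ / (2·√(V₂²−V₁²)).
√(V₂²−V₁²) = √(2844² − 1462²) = 2439.4 m/s.
h = 0.0184 s × 1462 × 2844 / (2 × 2439.4) = 15.68 m.

15.7 m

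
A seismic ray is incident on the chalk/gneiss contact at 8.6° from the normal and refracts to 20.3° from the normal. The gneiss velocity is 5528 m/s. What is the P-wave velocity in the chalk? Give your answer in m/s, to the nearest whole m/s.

Snell's law: sin 8.6°/V₁ = sin 20.3°/V₂.
V₁ = V₂·sin 8.6°/sin 20.3° = 5528 × 0.4310 = 2382.66 m/s.

2383 m/s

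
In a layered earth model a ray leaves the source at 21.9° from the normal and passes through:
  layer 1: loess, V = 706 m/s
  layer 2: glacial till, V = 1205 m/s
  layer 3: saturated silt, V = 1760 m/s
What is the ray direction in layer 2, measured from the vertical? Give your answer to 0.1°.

Ray parameter p = sin 21.9° / 706 = 5.2831e-04 s/m.
sin θ_2 = p·V_2 = 5.2831e-04 × 1205 = 0.6366.
θ_2 = arcsin 0.6366 = 39.54°.

39.5°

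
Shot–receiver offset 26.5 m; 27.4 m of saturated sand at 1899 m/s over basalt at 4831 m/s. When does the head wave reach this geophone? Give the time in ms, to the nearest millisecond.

t = x/V₂ + 2h·√(V₂²−V₁²)/(V₁V₂).
√(V₂²−V₁²) = √(4831²−1899²) = 4442.1 m/s; delay term = 2·27.4·4442.1/(1899·4831) = 0.02653 s.
t = 26.5/4831 + 0.02653 = 0.03202 s.

32 ms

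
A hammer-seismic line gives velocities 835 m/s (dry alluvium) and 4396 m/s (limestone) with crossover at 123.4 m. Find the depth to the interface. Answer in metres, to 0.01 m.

x_cross = 2h·√((V₂+V₁)/(V₂−V₁)) → h = x_cross / (2·√((V₂+V₁)/(V₂−V₁))).
√((V₂+V₁)/(V₂−V₁)) = √((4396+835)/(4396−835)) = 1.2120.
h = 123.4 / (2·1.2120) = 50.91 m.

50.91 m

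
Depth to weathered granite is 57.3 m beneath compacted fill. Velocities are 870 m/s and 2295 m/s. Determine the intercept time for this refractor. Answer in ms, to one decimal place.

121.9 ms

tᵢ = 2h·√(V₂²−V₁²)/(V₁V₂).
√(V₂²−V₁²) = √(2295²−870²) = 2123.7 m/s.
tᵢ = 2·57.3·2123.7/(870·2295) = 0.12189 s.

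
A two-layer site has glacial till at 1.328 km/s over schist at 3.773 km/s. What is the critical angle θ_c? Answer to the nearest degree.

21°

At critical incidence the refracted ray runs along the interface (θ₂ = 90°), so sin θ_c = V₁/V₂.
θ_c = arcsin(1.328/3.773) = arcsin 0.3520 = 20.61°.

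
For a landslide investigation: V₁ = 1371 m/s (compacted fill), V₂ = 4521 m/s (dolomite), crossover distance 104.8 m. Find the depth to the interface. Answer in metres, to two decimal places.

x_cross = 2h·√((V₂+V₁)/(V₂−V₁)) → h = x_cross / (2·√((V₂+V₁)/(V₂−V₁))).
√((V₂+V₁)/(V₂−V₁)) = √((4521+1371)/(4521−1371)) = 1.3677.
h = 104.8 / (2·1.3677) = 38.31 m.

38.31 m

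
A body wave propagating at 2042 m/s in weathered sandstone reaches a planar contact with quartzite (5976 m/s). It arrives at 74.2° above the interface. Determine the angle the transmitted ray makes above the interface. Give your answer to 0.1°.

Convert to the normal: θ₁ = 90° − 74.2° = 15.8°.
sin θ₁/V₁ = sin θ₂/V₂ ⇒ sin θ₂ = 5976·sin 15.8°/2042 = 5976·0.2723/2042 = 0.7968.
θ₂ = sin⁻¹(0.7968) = 52.83° (from vertical).
From the interface: 90° − 52.83° = 37.17°.

37.2°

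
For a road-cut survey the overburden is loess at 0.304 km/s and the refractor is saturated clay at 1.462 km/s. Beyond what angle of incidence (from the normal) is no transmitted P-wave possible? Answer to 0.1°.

12.0°

Critical incidence: sin θ_c = V₁/V₂ = 0.304/1.462 = 0.2079.
θ_c = arcsin 0.2079 = 12.00°.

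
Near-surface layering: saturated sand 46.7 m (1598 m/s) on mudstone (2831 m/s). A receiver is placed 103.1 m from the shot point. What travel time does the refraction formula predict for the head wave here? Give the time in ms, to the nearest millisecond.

θ_c = arcsin(V₁/V₂) = arcsin(1598/2831) = 34.37°, cos θ_c = 0.8255.
Intercept time tᵢ = 2h cos θ_c / V₁ = 2·46.7·0.8255/1598 = 0.04825 s.
t = x/V₂ + tᵢ = 103.1/2831 + 0.04825 = 0.08466 s.

85 ms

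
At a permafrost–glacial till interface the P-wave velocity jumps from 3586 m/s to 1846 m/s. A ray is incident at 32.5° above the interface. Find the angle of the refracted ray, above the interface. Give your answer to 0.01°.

Angle from the normal: 90° − 32.5° = 57.5°.
sin θ₁/V₁ = sin θ₂/V₂ ⇒ sin θ₂ = 1846·sin 57.5°/3586 = 1846·0.8434/3586 = 0.4342.
θ₂ = arcsin 0.4342 = 25.73° from the normal.
From the interface: 90° − 25.73° = 64.27°.

64.27°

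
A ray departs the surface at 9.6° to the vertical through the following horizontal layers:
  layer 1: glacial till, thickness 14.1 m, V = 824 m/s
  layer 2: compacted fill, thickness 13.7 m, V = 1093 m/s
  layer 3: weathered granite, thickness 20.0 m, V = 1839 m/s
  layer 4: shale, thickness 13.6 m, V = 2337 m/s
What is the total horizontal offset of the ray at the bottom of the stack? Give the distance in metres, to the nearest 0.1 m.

20.8 m

Apply Snell's law at each interface; in layer i the horizontal offset is hᵢ·tan θᵢ.
Layer 1: θ = 9.60°; offset = 14.1·tan 9.60° = 2.385 m.
Layer 2: sin θ = 1093·sin 9.6°/824 = 0.2212, θ = 12.78°; offset = 13.7·tan 12.78° = 3.108 m.
Layer 3: sin θ = 1839·sin 9.6°/824 = 0.3722, θ = 21.85°; offset = 20.0·tan 21.85° = 8.020 m.
Layer 4: sin θ = 2337·sin 9.6°/824 = 0.4730, θ = 28.23°; offset = 13.6·tan 28.23° = 7.301 m.
Σ offsets = 20.813 m.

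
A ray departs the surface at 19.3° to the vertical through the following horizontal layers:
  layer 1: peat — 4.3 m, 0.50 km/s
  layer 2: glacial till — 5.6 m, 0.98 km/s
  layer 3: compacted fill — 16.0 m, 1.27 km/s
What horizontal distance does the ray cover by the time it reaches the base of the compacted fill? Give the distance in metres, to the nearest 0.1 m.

Ray parameter p = sin 19.3° / 0.50 km/s = 6.6103e-01 s/km.
Layer 1: θ = 19.30°; offset = 4.3·tan 19.30° = 1.506 m.
Layer 2: sin θ = p·0.98 = 0.6478 → θ = 40.38°; offset = 5.6·tan 40.38° = 4.762 m.
Layer 3: sin θ = p·1.27 = 0.8395 → θ = 57.09°; offset = 16.0·tan 57.09° = 24.721 m.
Σ offsets = 30.989 m.

31.0 m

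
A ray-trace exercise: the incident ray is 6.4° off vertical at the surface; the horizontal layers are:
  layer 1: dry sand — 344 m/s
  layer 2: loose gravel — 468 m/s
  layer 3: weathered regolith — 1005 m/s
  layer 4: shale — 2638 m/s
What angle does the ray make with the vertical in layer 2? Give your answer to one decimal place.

Ray parameter p = sin 6.4° / 344 = 3.2404e-04 s/m.
sin θ_2 = p·V_2 = 3.2404e-04 × 468 = 0.1516.
θ_2 = 8.72° from the vertical.

8.7°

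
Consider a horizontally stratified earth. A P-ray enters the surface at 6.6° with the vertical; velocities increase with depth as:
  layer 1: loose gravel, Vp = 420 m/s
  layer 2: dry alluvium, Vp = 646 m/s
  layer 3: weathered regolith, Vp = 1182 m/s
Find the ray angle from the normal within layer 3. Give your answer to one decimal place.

Ray parameter p = sin 6.6° / 420 = 2.7366e-04 s/m.
sin θ_3 = p·V_3 = 2.7366e-04 × 1182 = 0.3235.
θ_3 = arcsin 0.3235 = 18.87°.

18.9°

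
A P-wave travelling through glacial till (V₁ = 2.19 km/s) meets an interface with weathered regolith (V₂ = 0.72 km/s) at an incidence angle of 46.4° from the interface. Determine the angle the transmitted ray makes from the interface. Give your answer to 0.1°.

Angle from the normal: 90° − 46.4° = 43.6°.
sin θ₁/V₁ = sin θ₂/V₂ ⇒ sin θ₂ = 0.72·sin 43.6°/2.19 = 0.72·0.6896/2.19 = 0.2267.
θ₂ = sin⁻¹(0.2267) = 13.10° (from vertical).
From the interface: 90° − 13.10° = 76.90°.

76.9°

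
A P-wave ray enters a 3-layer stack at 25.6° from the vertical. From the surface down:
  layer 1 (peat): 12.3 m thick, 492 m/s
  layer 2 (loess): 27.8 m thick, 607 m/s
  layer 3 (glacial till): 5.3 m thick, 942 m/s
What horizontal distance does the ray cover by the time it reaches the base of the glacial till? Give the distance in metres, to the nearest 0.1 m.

Ray parameter p = sin 25.6° / 492 m/s = 8.7822e-04 s/m.
Layer 1: θ = 25.60°; offset = 12.3·tan 25.60° = 5.893 m.
Layer 2: sin θ = p·607 = 0.5331 → θ = 32.21°; offset = 27.8·tan 32.21° = 17.516 m.
Layer 3: sin θ = p·942 = 0.8273 → θ = 55.82°; offset = 5.3·tan 55.82° = 7.805 m.
Total horizontal offset = 31.214 m.

31.2 m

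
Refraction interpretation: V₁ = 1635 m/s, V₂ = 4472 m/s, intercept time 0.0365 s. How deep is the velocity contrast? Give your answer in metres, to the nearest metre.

h = tᵢ·V₁·V₂ / (2·√(V₂²−V₁²)).
√(V₂²−V₁²) = √(4472² − 1635²) = 4162.4 m/s.
h = 0.0365 s × 1635 × 4472 / (2 × 4162.4) = 32.06 m.

32 m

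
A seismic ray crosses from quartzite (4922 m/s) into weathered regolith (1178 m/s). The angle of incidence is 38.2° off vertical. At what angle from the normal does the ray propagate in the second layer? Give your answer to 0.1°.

Snell's law: sin θ₂ = (V₂/V₁)·sin θ₁ = (1178/4922)·sin 38.2° = 0.1480.
θ₂ = sin⁻¹(0.1480) = 8.51° (from vertical).

8.5°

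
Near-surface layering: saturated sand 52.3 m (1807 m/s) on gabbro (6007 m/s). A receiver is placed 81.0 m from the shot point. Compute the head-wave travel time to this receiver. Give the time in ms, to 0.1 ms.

68.7 ms

θ_c = arcsin(V₁/V₂) = arcsin(1807/6007) = 17.51°, cos θ_c = 0.9537.
Intercept time tᵢ = 2h cos θ_c / V₁ = 2·52.3·0.9537/1807 = 0.05520 s.
t = x/V₂ + tᵢ = 81.0/6007 + 0.05520 = 0.06869 s.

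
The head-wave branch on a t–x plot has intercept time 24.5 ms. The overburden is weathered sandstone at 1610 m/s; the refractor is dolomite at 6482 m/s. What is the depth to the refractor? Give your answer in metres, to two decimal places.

20.36 m

θ_c = arcsin(1610/6482) = 14.38°; cos θ_c = 0.9687.
tᵢ = 2h cos θ_c/V₁ ⇒ h = tᵢ·V₁/(2 cos θ_c) = 0.0245·1610/(2·0.9687) = 20.36 m.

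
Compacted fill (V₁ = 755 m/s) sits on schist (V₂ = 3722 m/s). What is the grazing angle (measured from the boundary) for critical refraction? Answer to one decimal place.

78.3°

At critical incidence the refracted ray runs along the interface (θ₂ = 90°), so sin θ_c = V₁/V₂.
θ_c = arcsin(755/3722) = arcsin 0.2028 = 11.70°.
Measured from the interface: 90° − 11.70° = 78.30°.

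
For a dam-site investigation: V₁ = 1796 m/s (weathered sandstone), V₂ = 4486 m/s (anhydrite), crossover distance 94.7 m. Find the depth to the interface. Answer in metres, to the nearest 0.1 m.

31.0 m

x_cross = 2h·√((V₂+V₁)/(V₂−V₁)) → h = x_cross / (2·√((V₂+V₁)/(V₂−V₁))).
√((V₂+V₁)/(V₂−V₁)) = √((4486+1796)/(4486−1796)) = 1.5282.
h = 94.7 / (2·1.5282) = 30.98 m.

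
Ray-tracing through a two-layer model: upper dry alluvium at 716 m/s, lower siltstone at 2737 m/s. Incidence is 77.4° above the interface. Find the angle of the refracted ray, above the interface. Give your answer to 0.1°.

Angle from the normal: 90° − 77.4° = 12.6°.
sin θ₁/V₁ = sin θ₂/V₂ ⇒ sin θ₂ = 2737·sin 12.6°/716 = 2737·0.2181/716 = 0.8339.
θ₂ = arcsin 0.8339 = 56.50° from the normal.
From the interface: 90° − 56.50° = 33.50°.

33.5°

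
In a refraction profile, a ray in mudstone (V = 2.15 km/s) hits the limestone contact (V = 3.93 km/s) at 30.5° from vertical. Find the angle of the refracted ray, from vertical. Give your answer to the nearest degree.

sin θ₁/V₁ = sin θ₂/V₂ ⇒ sin θ₂ = 3.93·sin 30.5°/2.15 = 3.93·0.5075/2.15 = 0.9277.
θ₂ = sin⁻¹(0.9277) = 68.08° (from vertical).

68°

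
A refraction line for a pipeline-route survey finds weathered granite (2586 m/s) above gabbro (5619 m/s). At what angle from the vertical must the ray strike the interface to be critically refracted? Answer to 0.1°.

27.4°

Critical incidence: sin θ_c = V₁/V₂ = 2586/5619 = 0.4602.
θ_c = arcsin 0.4602 = 27.40°.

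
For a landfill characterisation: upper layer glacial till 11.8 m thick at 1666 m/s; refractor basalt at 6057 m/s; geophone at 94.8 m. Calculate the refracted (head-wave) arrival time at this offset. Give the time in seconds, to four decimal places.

0.0293 s

θ_c = arcsin(V₁/V₂) = arcsin(1666/6057) = 15.97°, cos θ_c = 0.9614.
Intercept time tᵢ = 2h cos θ_c / V₁ = 2·11.8·0.9614/1666 = 0.01362 s.
t = x/V₂ + tᵢ = 94.8/6057 + 0.01362 = 0.02927 s.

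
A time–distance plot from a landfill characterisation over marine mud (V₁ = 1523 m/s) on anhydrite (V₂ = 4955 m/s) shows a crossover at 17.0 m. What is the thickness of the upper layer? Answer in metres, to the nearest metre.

h = (x_cross/2)·√((V₂−V₁)/(V₂+V₁)).
(V₂−V₁)/(V₂+V₁) = (4955−1523)/(4955+1523) = 0.5298; √ = 0.7279.
h = (17.0/2)·0.7279 = 6.19 m.

6 m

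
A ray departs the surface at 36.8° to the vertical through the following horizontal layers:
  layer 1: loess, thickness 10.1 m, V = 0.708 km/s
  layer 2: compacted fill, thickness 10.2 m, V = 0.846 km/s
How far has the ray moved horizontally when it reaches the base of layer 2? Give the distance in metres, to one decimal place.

Ray parameter p = sin 36.8° / 0.708 km/s = 8.4608e-01 s/km.
Layer 1: θ = 36.80°; offset = 10.1·tan 36.80° = 7.556 m.
Layer 2: sin θ = p·0.846 = 0.7158 → θ = 45.71°; offset = 10.2·tan 45.71° = 10.455 m.
Total horizontal offset = 18.011 m.

18.0 m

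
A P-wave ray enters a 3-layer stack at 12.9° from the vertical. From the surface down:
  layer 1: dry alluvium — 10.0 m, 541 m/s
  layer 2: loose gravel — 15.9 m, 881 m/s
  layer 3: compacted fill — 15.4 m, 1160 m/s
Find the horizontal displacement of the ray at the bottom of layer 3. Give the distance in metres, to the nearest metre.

Apply Snell's law at each interface; in layer i the horizontal offset is hᵢ·tan θᵢ.
Layer 1: θ = 12.90°; offset = 10.0·tan 12.90° = 2.290 m.
Layer 2: sin θ = 881·sin 12.9°/541 = 0.3636, θ = 21.32°; offset = 15.9·tan 21.32° = 6.205 m.
Layer 3: sin θ = 1160·sin 12.9°/541 = 0.4787, θ = 28.60°; offset = 15.4·tan 28.60° = 8.396 m.
Σ offsets = 16.892 m.

17 m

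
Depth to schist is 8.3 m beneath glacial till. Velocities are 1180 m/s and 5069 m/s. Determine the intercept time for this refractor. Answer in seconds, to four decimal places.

0.0137 s

θ_c = arcsin(V₁/V₂) = arcsin(1180/5069) = 13.46°; cos θ_c = 0.9725.
tᵢ = 2h·cos θ_c / V₁ = 2·8.3·0.9725 / 1180 = 0.01368 s.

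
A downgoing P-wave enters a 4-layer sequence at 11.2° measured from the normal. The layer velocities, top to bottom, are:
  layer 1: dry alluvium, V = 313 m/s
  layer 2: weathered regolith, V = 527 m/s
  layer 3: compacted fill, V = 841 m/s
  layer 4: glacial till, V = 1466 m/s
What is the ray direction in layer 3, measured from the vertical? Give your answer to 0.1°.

Snell's law across each interface conserves sin θ / V, so sin θ_3 = V_3·sin θ₁/V₁.
sin θ_3 = 841 × sin 11.2° / 313 = 0.5219.
θ_3 = 31.46° from the vertical.

31.5°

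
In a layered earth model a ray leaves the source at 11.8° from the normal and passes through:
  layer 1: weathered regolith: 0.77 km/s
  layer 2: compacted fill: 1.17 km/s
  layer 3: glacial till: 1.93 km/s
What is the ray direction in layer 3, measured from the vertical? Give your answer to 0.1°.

30.8°

Snell's law across each interface conserves sin θ / V, so sin θ_3 = V_3·sin θ₁/V₁.
sin θ_3 = 1.93 × sin 11.8° / 0.77 = 0.5126.
θ_3 = arcsin 0.5126 = 30.84°.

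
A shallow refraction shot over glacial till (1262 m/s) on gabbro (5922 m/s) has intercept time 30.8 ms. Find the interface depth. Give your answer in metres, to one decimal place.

19.9 m

h = tᵢ·V₁·V₂ / (2·√(V₂²−V₁²)).
√(V₂²−V₁²) = √(5922² − 1262²) = 5786.0 m/s.
h = 0.0308 s × 1262 × 5922 / (2 × 5786.0) = 19.89 m.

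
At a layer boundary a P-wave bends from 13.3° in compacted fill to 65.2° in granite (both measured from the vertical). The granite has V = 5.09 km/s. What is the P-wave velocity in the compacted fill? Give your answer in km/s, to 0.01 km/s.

1.29 km/s

Snell's law: sin 13.3°/V₁ = sin 65.2°/V₂.
V₁ = V₂·sin 13.3°/sin 65.2° = 5.09 × 0.2534 = 1.29 km/s.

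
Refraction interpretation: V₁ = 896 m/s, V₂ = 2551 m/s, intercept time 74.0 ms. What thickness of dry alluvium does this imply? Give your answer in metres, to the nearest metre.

35 m

θ_c = arcsin(896/2551) = 20.56°; cos θ_c = 0.9363.
tᵢ = 2h cos θ_c/V₁ ⇒ h = tᵢ·V₁/(2 cos θ_c) = 0.074·896/(2·0.9363) = 35.41 m.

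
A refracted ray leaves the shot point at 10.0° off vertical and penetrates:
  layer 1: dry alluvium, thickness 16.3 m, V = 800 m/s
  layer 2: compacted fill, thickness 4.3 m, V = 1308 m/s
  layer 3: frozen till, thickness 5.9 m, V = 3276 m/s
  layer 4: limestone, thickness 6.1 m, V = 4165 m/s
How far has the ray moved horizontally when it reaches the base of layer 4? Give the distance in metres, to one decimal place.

p = sin θ₁/V₁ = sin 10.0°/800 = 2.1706e-04 s/m is conserved through the stack.
Layer 1: θ = 10.00°; offset = 16.3·tan 10.00° = 2.874 m.
Layer 2: sin θ = p·1308 = 0.2839 → θ = 16.49°; offset = 4.3·tan 16.49° = 1.273 m.
Layer 3: sin θ = p·3276 = 0.7111 → θ = 45.32°; offset = 5.9·tan 45.32° = 5.967 m.
Layer 4: sin θ = p·4165 = 0.9041 → θ = 64.70°; offset = 6.1·tan 64.70° = 12.903 m.
Summing the layer offsets gives 23.017 m.

23.0 m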